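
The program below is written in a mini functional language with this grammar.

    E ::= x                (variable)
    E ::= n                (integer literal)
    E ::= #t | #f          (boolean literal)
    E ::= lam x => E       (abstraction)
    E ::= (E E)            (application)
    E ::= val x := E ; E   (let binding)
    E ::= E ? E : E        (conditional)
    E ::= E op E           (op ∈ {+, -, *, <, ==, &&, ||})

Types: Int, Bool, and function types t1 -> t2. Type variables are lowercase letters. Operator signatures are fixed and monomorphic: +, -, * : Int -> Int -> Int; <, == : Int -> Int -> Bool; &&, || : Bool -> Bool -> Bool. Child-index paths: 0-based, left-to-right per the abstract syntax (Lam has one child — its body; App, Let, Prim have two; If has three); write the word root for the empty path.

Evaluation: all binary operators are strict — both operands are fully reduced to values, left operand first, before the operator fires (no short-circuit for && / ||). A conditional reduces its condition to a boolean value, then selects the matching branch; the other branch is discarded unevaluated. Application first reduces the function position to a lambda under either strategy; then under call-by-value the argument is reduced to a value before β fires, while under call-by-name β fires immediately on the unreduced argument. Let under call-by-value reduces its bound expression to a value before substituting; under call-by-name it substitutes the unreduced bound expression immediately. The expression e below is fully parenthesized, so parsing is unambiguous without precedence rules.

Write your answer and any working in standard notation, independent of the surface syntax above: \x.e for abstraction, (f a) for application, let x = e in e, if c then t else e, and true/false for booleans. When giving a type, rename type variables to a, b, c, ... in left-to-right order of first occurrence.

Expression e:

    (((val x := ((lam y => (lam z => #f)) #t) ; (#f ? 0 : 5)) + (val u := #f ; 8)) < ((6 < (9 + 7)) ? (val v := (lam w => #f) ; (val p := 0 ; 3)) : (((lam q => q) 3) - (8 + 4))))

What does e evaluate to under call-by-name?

Answer: false

Trace:
step 0: (((let x = ((\y.(\z.false)) true) in (if false then 0 else 5)) + (let u = false in 8)) < (if (6 < (9 + 7)) then (let v = (\w.false) in (let p = 0 in 3)) else (((\q.q) 3) - (8 + 4))))
step 1: [let@0.0] (((if false then 0 else 5) + (let u = false in 8)) < (if (6 < (9 + 7)) then (let v = (\w.false) in (let p = 0 in 3)) else (((\q.q) 3) - (8 + 4))))
step 2: [if@0.0] ((5 + (let u = false in 8)) < (if (6 < (9 + 7)) then (let v = (\w.false) in (let p = 0 in 3)) else (((\q.q) 3) - (8 + 4))))
step 3: [let@0.1] ((5 + 8) < (if (6 < (9 + 7)) then (let v = (\w.false) in (let p = 0 in 3)) else (((\q.q) 3) - (8 + 4))))
step 4: [delta@0] (13 < (if (6 < (9 + 7)) then (let v = (\w.false) in (let p = 0 in 3)) else (((\q.q) 3) - (8 + 4))))
step 5: [delta@1.0.1] (13 < (if (6 < 16) then (let v = (\w.false) in (let p = 0 in 3)) else (((\q.q) 3) - (8 + 4))))
step 6: [delta@1.0] (13 < (if true then (let v = (\w.false) in (let p = 0 in 3)) else (((\q.q) 3) - (8 + 4))))
step 7: [if@1] (13 < (let v = (\w.false) in (let p = 0 in 3)))
step 8: [let@1] (13 < (let p = 0 in 3))
step 9: [let@1] (13 < 3)
step 10: [delta@root] false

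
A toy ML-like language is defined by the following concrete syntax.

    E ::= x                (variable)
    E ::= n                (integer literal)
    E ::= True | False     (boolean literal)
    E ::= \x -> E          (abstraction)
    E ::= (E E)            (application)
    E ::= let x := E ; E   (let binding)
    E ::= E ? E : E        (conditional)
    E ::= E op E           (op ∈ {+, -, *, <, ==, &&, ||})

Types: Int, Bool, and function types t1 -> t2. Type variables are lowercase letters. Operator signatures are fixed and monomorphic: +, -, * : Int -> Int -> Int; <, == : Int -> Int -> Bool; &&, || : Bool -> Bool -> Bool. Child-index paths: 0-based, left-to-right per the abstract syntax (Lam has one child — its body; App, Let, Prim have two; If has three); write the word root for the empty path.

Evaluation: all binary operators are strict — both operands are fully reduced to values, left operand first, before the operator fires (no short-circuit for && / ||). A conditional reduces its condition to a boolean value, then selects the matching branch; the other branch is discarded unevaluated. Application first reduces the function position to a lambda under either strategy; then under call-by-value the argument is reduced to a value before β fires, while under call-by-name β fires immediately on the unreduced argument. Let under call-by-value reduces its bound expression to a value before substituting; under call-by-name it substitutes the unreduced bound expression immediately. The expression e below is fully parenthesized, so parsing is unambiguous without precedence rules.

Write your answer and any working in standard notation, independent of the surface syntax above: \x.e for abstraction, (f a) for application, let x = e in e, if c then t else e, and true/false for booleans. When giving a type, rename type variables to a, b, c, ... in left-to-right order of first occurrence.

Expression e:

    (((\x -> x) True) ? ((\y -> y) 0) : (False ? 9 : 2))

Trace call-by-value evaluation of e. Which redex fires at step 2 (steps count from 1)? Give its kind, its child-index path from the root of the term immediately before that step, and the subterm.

Working:
step 0: (if ((\x.x) true) then ((\y.y) 0) else (if false then 9 else 2))
step 1: [beta@0] (if true then ((\y.y) 0) else (if false then 9 else 2))
step 2: [if@root] ((\y.y) 0)

Answer: if at root : (if true then ((\y.y) 0) else (if false then 9 else 2))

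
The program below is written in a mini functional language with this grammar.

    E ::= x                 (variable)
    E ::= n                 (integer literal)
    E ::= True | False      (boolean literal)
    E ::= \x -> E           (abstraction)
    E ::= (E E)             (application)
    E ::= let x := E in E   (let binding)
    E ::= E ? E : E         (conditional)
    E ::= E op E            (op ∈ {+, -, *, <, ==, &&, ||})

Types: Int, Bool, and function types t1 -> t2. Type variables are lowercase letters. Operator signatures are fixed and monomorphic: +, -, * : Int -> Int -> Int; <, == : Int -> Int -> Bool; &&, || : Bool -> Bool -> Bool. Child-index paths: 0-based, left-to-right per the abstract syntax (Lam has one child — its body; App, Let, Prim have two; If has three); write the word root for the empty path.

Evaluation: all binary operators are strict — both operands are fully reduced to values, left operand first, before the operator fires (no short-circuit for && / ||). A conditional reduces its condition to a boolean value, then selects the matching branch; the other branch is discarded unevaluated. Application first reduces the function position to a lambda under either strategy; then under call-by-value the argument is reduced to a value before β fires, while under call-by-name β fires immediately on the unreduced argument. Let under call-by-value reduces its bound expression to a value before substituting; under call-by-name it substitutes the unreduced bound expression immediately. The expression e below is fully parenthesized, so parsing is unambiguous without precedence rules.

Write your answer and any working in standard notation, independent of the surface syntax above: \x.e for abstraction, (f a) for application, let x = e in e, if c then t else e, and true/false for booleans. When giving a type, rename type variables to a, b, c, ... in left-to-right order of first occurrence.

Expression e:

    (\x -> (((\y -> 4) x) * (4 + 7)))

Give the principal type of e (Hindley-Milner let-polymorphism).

Derivation:
\y._ : b -> Int
x : a
  unify b -> Int ~ a -> c
  unify b ~ a
  unify Int ~ c
_ _ : Int
  unify Int ~ Int
  unify Int ~ Int
  unify Int ~ Int
  unify Int ~ Int
\x._ : a -> Int

Answer: a -> Int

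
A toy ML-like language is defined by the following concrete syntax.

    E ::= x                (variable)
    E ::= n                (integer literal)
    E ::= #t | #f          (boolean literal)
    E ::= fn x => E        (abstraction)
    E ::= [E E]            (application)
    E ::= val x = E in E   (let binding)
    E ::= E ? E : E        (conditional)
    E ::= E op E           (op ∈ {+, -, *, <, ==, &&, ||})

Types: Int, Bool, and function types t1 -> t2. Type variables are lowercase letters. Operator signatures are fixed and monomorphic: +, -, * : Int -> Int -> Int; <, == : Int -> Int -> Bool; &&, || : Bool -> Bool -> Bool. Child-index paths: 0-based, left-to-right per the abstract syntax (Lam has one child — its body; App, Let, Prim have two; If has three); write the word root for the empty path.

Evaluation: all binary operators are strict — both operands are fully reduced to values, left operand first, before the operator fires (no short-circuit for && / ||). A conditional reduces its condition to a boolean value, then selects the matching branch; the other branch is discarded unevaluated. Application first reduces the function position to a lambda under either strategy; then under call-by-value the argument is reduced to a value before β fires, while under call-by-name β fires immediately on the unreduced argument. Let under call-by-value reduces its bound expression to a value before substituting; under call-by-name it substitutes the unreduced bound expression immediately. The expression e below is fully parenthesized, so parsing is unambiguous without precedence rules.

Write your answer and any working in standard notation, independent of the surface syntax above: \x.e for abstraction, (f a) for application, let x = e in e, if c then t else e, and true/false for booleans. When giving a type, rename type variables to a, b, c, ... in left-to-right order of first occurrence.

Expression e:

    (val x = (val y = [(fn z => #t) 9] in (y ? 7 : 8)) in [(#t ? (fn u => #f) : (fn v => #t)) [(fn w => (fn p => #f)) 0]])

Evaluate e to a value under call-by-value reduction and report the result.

Trace:
step 0: (let x = (let y = ((\z.true) 9) in (if y then 7 else 8)) in ((if true then (\u.false) else (\v.true)) ((\w.(\p.false)) 0)))
step 1: [beta@0.0] (let x = (let y = true in (if y then 7 else 8)) in ((if true then (\u.false) else (\v.true)) ((\w.(\p.false)) 0)))
step 2: [let@0] (let x = (if true then 7 else 8) in ((if true then (\u.false) else (\v.true)) ((\w.(\p.false)) 0)))
step 3: [if@0] (let x = 7 in ((if true then (\u.false) else (\v.true)) ((\w.(\p.false)) 0)))
step 4: [let@root] ((if true then (\u.false) else (\v.true)) ((\w.(\p.false)) 0))
step 5: [if@0] ((\u.false) ((\w.(\p.false)) 0))
step 6: [beta@1] ((\u.false) (\p.false))
step 7: [beta@root] false

Answer: false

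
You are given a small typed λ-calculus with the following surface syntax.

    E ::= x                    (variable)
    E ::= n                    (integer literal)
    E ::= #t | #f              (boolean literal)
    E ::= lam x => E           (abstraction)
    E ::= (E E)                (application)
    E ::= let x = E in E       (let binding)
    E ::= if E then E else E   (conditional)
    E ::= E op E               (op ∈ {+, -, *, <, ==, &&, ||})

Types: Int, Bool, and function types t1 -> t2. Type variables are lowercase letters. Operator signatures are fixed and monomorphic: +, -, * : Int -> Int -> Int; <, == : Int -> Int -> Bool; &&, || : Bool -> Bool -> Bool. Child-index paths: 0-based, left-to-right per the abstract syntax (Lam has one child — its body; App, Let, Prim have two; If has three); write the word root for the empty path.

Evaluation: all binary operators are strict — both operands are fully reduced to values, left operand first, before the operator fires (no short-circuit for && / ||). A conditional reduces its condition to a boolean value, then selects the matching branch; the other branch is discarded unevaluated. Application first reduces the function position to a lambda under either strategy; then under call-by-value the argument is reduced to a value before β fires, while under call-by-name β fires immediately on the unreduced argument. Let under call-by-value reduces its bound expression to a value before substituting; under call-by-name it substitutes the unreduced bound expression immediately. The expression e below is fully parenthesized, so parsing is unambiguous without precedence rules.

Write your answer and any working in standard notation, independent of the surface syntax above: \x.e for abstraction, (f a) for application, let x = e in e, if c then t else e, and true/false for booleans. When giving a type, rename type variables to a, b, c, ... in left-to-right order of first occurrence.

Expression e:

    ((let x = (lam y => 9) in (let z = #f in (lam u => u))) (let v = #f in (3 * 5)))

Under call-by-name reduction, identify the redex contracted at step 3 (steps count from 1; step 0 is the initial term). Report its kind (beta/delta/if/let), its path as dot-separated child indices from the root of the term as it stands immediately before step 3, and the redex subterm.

Answer: beta at root : ((\u.u) (let v = false in (3 * 5)))

Trace:
step 0: ((let x = (\y.9) in (let z = false in (\u.u))) (let v = false in (3 * 5)))
step 1: [let@0] ((let z = false in (\u.u)) (let v = false in (3 * 5)))
step 2: [let@0] ((\u.u) (let v = false in (3 * 5)))
step 3: [beta@root] (let v = false in (3 * 5))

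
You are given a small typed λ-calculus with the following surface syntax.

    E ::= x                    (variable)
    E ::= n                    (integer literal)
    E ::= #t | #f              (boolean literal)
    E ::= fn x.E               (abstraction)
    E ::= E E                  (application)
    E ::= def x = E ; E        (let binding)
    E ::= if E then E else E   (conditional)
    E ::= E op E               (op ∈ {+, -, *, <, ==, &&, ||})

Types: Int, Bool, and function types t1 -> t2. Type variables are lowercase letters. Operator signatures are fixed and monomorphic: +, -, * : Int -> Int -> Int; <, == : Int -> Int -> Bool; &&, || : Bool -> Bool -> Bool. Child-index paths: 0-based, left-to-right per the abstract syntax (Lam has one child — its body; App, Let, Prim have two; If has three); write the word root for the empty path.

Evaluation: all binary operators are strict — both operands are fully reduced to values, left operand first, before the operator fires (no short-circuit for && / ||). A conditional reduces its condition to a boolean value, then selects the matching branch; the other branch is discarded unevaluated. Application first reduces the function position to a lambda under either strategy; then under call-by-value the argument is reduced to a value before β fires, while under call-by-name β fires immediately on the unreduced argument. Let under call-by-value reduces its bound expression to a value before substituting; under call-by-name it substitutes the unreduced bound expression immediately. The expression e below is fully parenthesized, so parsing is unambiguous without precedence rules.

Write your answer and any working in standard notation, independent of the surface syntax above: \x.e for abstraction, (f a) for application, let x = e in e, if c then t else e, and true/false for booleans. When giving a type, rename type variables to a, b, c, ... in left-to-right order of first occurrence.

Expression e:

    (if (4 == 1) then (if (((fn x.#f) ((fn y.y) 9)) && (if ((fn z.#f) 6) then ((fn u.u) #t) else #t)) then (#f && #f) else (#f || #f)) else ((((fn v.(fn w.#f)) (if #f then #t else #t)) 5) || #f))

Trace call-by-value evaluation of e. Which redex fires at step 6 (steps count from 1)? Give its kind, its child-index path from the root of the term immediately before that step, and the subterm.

Answer: delta at root : (false || false)

Derivation:
step 0: (if (4 == 1) then (if (((\x.false) ((\y.y) 9)) && (if ((\z.false) 6) then ((\u.u) true) else true)) then (false && false) else (false || false)) else ((((\v.(\w.false)) (if false then true else true)) 5) || false))
step 1: [delta@0] (if false then (if (((\x.false) ((\y.y) 9)) && (if ((\z.false) 6) then ((\u.u) true) else true)) then (false && false) else (false || false)) else ((((\v.(\w.false)) (if false then true else true)) 5) || false))
step 2: [if@root] ((((\v.(\w.false)) (if false then true else true)) 5) || false)
step 3: [if@0.0.1] ((((\v.(\w.false)) true) 5) || false)
step 4: [beta@0.0] (((\w.false) 5) || false)
step 5: [beta@0] (false || false)
step 6: [delta@root] false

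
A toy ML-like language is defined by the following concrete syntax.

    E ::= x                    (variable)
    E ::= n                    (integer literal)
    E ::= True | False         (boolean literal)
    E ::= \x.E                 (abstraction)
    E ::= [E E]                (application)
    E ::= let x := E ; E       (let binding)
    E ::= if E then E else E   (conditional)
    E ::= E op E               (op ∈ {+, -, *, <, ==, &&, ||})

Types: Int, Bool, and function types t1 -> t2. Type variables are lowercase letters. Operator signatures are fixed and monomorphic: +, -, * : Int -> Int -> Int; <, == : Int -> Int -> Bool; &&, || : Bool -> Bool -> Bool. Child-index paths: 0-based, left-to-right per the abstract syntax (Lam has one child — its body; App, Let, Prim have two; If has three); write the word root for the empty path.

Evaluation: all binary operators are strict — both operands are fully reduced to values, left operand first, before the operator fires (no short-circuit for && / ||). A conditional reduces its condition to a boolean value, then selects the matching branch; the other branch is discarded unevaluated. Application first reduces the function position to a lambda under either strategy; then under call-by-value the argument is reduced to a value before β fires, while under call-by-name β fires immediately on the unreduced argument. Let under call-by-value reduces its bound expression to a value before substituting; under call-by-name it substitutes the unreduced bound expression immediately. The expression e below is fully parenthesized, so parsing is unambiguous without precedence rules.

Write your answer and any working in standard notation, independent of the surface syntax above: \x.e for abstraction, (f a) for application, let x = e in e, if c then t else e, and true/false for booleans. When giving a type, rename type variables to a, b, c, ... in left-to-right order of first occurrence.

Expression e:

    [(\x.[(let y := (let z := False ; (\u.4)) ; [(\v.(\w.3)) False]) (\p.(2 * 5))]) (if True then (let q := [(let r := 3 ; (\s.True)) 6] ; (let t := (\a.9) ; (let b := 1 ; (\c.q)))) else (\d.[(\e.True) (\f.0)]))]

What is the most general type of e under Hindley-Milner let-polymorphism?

Answer: Int

Trace:
let z : Bool
\u._ : b -> Int
let y : forall. b -> Int
\w._ : d -> Int
\v._ : c -> d -> Int
  unify c -> d -> Int ~ Bool -> e
  unify c ~ Bool
  unify d -> Int ~ e
_ _ : d -> Int
  unify Int ~ Int
  unify Int ~ Int
\p._ : f -> Int
  unify d -> Int ~ (f -> Int) -> g
  unify d ~ f -> Int
  unify Int ~ g
_ _ : Int
\x._ : a -> Int
  unify Bool ~ Bool
let r : Int
\s._ : h -> Bool
  unify h -> Bool ~ Int -> i
  unify h ~ Int
  unify Bool ~ i
_ _ : Bool
let q : Bool
\a._ : j -> Int
let t : forall. j -> Int
let b : Int
q : Bool
\c._ : k -> Bool
\e._ : m -> Bool
\f._ : n -> Int
  unify m -> Bool ~ (n -> Int) -> o
  unify m ~ n -> Int
  unify Bool ~ o
_ _ : Bool
\d._ : l -> Bool
  unify k -> Bool ~ l -> Bool
  unify k ~ l
  unify Bool ~ Bool
  unify a -> Int ~ (l -> Bool) -> p
  unify a ~ l -> Bool
  unify Int ~ p
_ _ : Int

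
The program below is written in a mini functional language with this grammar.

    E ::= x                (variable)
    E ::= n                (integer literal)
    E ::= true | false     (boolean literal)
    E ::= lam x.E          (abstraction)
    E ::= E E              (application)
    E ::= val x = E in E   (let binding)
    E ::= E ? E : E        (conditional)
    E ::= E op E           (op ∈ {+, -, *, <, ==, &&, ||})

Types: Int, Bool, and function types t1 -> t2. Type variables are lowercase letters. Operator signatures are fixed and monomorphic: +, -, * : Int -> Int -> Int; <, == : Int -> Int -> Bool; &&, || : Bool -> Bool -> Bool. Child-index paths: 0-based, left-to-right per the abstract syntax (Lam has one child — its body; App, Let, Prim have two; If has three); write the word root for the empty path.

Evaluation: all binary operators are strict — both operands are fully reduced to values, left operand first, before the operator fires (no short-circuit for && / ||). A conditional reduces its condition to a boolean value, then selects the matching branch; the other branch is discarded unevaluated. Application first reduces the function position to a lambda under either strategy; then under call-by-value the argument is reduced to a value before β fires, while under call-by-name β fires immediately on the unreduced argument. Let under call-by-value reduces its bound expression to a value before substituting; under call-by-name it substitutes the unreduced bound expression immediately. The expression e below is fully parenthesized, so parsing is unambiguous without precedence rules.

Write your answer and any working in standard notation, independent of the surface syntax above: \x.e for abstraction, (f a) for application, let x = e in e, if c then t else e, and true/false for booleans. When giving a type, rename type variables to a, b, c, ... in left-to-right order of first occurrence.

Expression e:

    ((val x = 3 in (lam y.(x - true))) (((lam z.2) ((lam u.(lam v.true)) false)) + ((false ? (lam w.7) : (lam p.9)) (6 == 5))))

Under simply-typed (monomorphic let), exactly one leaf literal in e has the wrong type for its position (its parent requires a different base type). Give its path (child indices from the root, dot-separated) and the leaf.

Answer: 0.1.0.1 : true

Derivation:
let x : Int
x : Int
  unify Int ~ Int
  unify Bool ~ Int
  FAIL: mismatch Bool ~ Int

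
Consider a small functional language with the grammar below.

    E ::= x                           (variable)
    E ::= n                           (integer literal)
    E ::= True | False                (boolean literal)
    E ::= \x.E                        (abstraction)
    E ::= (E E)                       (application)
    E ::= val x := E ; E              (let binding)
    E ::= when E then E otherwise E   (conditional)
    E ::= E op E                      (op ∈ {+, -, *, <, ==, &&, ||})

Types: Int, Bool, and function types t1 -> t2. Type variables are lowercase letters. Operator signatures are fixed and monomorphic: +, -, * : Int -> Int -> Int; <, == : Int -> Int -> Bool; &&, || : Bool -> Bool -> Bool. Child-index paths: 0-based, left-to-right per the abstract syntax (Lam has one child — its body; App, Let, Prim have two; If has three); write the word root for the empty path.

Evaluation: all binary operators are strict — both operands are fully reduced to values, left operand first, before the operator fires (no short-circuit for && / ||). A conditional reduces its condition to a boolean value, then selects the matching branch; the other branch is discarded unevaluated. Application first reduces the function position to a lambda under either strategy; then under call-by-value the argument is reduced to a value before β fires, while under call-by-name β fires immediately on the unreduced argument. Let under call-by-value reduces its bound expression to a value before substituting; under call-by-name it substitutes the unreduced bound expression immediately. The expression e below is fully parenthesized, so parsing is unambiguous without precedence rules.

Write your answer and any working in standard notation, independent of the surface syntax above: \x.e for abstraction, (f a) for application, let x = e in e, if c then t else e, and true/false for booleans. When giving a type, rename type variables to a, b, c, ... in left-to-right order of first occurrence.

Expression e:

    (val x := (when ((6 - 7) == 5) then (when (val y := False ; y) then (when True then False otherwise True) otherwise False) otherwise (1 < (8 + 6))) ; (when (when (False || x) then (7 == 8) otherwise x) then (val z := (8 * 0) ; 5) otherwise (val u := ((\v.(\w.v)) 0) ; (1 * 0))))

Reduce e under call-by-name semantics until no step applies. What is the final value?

Answer: 0

Trace:
step 0: (let x = (if ((6 - 7) == 5) then (if (let y = false in y) then (if true then false else true) else false) else (1 < (8 + 6))) in (if (if (false || x) then (7 == 8) else x) then (let z = (8 * 0) in 5) else (let u = ((\v.(\w.v)) 0) in (1 * 0))))
step 1: [let@root] (if (if (false || (if ((6 - 7) == 5) then (if (let y = false in y) then (if true then false else true) else false) else (1 < (8 + 6)))) then (7 == 8) else (if ((6 - 7) == 5) then (if (let y = false in y) then (if true then false else true) else false) else (1 < (8 + 6)))) then (let z = (8 * 0) in 5) else (let u = ((\v.(\w.v)) 0) in (1 * 0)))
step 2: [delta@0.0.1.0.0] (if (if (false || (if (-1 == 5) then (if (let y = false in y) then (if true then false else true) else false) else (1 < (8 + 6)))) then (7 == 8) else (if ((6 - 7) == 5) then (if (let y = false in y) then (if true then false else true) else false) else (1 < (8 + 6)))) then (let z = (8 * 0) in 5) else (let u = ((\v.(\w.v)) 0) in (1 * 0)))
step 3: [delta@0.0.1.0] (if (if (false || (if false then (if (let y = false in y) then (if true then false else true) else false) else (1 < (8 + 6)))) then (7 == 8) else (if ((6 - 7) == 5) then (if (let y = false in y) then (if true then false else true) else false) else (1 < (8 + 6)))) then (let z = (8 * 0) in 5) else (let u = ((\v.(\w.v)) 0) in (1 * 0)))
step 4: [if@0.0.1] (if (if (false || (1 < (8 + 6))) then (7 == 8) else (if ((6 - 7) == 5) then (if (let y = false in y) then (if true then false else true) else false) else (1 < (8 + 6)))) then (let z = (8 * 0) in 5) else (let u = ((\v.(\w.v)) 0) in (1 * 0)))
step 5: [delta@0.0.1.1] (if (if (false || (1 < 14)) then (7 == 8) else (if ((6 - 7) == 5) then (if (let y = false in y) then (if true then false else true) else false) else (1 < (8 + 6)))) then (let z = (8 * 0) in 5) else (let u = ((\v.(\w.v)) 0) in (1 * 0)))
step 6: [delta@0.0.1] (if (if (false || true) then (7 == 8) else (if ((6 - 7) == 5) then (if (let y = false in y) then (if true then false else true) else false) else (1 < (8 + 6)))) then (let z = (8 * 0) in 5) else (let u = ((\v.(\w.v)) 0) in (1 * 0)))
step 7: [delta@0.0] (if (if true then (7 == 8) else (if ((6 - 7) == 5) then (if (let y = false in y) then (if true then false else true) else false) else (1 < (8 + 6)))) then (let z = (8 * 0) in 5) else (let u = ((\v.(\w.v)) 0) in (1 * 0)))
step 8: [if@0] (if (7 == 8) then (let z = (8 * 0) in 5) else (let u = ((\v.(\w.v)) 0) in (1 * 0)))
step 9: [delta@0] (if false then (let z = (8 * 0) in 5) else (let u = ((\v.(\w.v)) 0) in (1 * 0)))
step 10: [if@root] (let u = ((\v.(\w.v)) 0) in (1 * 0))
step 11: [let@root] (1 * 0)
step 12: [delta@root] 0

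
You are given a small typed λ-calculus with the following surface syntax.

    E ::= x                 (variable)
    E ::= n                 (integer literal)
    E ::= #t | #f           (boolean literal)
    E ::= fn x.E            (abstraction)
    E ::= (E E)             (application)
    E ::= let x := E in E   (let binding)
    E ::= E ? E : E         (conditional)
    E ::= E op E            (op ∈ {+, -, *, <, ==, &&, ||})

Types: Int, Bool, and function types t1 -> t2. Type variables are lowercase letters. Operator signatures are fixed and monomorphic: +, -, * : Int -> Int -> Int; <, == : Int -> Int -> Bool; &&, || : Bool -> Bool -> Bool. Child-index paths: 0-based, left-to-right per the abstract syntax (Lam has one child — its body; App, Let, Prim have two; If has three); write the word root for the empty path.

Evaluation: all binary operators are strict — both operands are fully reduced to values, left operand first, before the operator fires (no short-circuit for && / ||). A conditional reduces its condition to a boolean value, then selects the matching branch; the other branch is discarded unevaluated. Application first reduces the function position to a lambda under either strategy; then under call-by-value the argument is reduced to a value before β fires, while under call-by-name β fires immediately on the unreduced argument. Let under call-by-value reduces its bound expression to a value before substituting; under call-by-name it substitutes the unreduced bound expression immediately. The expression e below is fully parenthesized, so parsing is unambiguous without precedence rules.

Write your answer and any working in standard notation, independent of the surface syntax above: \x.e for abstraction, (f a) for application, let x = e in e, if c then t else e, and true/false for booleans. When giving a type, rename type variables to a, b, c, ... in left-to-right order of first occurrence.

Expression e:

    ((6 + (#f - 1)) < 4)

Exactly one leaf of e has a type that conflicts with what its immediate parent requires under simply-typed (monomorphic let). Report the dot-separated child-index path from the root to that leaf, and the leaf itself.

Working:
  unify Int ~ Int
  unify Bool ~ Int
  FAIL: mismatch Bool ~ Int

Answer: 0.1.0 : false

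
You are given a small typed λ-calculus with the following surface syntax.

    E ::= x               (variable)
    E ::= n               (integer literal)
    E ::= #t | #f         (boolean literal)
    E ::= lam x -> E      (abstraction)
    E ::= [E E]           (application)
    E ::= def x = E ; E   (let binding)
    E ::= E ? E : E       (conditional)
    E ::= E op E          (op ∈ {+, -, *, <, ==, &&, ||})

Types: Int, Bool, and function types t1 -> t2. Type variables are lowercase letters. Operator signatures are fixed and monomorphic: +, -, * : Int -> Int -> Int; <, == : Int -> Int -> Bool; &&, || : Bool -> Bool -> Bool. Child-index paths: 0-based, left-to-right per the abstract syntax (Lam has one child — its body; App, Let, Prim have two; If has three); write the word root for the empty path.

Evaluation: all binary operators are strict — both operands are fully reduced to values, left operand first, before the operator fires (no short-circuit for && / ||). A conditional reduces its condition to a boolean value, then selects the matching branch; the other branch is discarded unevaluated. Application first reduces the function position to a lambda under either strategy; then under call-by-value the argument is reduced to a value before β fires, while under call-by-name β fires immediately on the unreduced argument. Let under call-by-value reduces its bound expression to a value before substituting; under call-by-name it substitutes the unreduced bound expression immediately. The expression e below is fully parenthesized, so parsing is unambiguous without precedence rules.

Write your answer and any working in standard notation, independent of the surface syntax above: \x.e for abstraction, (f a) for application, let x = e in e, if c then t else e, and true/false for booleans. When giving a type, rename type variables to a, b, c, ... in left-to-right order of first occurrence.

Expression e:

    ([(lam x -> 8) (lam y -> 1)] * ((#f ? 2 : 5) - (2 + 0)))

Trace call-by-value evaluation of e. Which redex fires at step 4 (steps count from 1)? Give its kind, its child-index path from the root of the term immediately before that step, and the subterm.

Answer: delta at 1 : (5 - 2)

Derivation:
step 0: (((\x.8) (\y.1)) * ((if false then 2 else 5) - (2 + 0)))
step 1: [beta@0] (8 * ((if false then 2 else 5) - (2 + 0)))
step 2: [if@1.0] (8 * (5 - (2 + 0)))
step 3: [delta@1.1] (8 * (5 - 2))
step 4: [delta@1] (8 * 3)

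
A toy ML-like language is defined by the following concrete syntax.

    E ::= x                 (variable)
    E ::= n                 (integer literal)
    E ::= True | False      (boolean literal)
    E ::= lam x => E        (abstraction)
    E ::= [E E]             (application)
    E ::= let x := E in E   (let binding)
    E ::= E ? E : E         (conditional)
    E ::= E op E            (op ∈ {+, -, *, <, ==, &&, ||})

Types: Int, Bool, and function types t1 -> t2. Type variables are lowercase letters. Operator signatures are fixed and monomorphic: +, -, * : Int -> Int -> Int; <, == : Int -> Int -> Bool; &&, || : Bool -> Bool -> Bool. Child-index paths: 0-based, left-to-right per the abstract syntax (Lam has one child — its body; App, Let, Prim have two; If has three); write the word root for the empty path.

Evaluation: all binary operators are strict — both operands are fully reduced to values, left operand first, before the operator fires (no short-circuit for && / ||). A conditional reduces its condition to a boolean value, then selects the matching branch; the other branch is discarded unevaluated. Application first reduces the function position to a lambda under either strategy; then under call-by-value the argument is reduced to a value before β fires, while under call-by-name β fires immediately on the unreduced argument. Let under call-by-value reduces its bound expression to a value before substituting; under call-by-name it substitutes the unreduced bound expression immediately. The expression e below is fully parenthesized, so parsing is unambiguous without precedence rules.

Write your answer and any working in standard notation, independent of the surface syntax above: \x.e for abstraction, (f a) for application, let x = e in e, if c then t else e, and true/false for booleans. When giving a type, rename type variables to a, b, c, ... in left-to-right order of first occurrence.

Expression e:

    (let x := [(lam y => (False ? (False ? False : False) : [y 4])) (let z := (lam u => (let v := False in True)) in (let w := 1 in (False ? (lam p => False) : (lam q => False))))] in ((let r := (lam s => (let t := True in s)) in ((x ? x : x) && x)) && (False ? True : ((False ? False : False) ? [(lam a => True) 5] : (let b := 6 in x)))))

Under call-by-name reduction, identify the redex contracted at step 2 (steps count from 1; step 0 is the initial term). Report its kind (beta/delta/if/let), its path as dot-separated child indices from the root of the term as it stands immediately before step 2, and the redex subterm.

Trace:
step 0: (let x = ((\y.(if false then (if false then false else false) else (y 4))) (let z = (\u.(let v = false in true)) in (let w = 1 in (if false then (\p.false) else (\q.false))))) in ((let r = (\s.(let t = true in s)) in ((if x then x else x) && x)) && (if false then true else (if (if false then false else false) then ((\a.true) 5) else (let b = 6 in x)))))
step 1: [let@root] ((let r = (\s.(let t = true in s)) in ((if ((\y.(if false then (if false then false else false) else (y 4))) (let z = (\u.(let v = false in true)) in (let w = 1 in (if false then (\p.false) else (\q.false))))) then ((\y.(if false then (if false then false else false) else (y 4))) (let z = (\u.(let v = false in true)) in (let w = 1 in (if false then (\p.false) else (\q.false))))) else ((\y.(if false then (if false then false else false) else (y 4))) (let z = (\u.(let v = false in true)) in (let w = 1 in (if false then (\p.false) else (\q.false)))))) && ((\y.(if false then (if false then false else false) else (y 4))) (let z = (\u.(let v = false in true)) in (let w = 1 in (if false then (\p.false) else (\q.false))))))) && (if false then true else (if (if false then false else false) then ((\a.true) 5) else (let b = 6 in ((\y.(if false then (if false then false else false) else (y 4))) (let z = (\u.(let v = false in true)) in (let w = 1 in (if false then (\p.false) else (\q.false)))))))))
step 2: [let@0] (((if ((\y.(if false then (if false then false else false) else (y 4))) (let z = (\u.(let v = false in true)) in (let w = 1 in (if false then (\p.false) else (\q.false))))) then ((\y.(if false then (if false then false else false) else (y 4))) (let z = (\u.(let v = false in true)) in (let w = 1 in (if false then (\p.false) else (\q.false))))) else ((\y.(if false then (if false then false else false) else (y 4))) (let z = (\u.(let v = false in true)) in (let w = 1 in (if false then (\p.false) else (\q.false)))))) && ((\y.(if false then (if false then false else false) else (y 4))) (let z = (\u.(let v = false in true)) in (let w = 1 in (if false then (\p.false) else (\q.false)))))) && (if false then true else (if (if false then false else false) then ((\a.true) 5) else (let b = 6 in ((\y.(if false then (if false then false else false) else (y 4))) (let z = (\u.(let v = false in true)) in (let w = 1 in (if false then (\p.false) else (\q.false)))))))))

Answer: let at 0 : (let r = (\s.(let t = true in s)) in ((if ((\y.(if false then (if false then false else false) else (y 4))) (let z = (\u.(let v = false in true)) in (let w = 1 in (if false then (\p.false) else (\q.false))))) then ((\y.(if false then (if false then false else false) else (y 4))) (let z = (\u.(let v = false in true)) in (let w = 1 in (if false then (\p.false) else (\q.false))))) else ((\y.(if false then (if false then false else false) else (y 4))) (let z = (\u.(let v = false in true)) in (let w = 1 in (if false then (\p.false) else (\q.false)))))) && ((\y.(if false then (if false then false else false) else (y 4))) (let z = (\u.(let v = false in true)) in (let w = 1 in (if false then (\p.false) else (\q.false)))))))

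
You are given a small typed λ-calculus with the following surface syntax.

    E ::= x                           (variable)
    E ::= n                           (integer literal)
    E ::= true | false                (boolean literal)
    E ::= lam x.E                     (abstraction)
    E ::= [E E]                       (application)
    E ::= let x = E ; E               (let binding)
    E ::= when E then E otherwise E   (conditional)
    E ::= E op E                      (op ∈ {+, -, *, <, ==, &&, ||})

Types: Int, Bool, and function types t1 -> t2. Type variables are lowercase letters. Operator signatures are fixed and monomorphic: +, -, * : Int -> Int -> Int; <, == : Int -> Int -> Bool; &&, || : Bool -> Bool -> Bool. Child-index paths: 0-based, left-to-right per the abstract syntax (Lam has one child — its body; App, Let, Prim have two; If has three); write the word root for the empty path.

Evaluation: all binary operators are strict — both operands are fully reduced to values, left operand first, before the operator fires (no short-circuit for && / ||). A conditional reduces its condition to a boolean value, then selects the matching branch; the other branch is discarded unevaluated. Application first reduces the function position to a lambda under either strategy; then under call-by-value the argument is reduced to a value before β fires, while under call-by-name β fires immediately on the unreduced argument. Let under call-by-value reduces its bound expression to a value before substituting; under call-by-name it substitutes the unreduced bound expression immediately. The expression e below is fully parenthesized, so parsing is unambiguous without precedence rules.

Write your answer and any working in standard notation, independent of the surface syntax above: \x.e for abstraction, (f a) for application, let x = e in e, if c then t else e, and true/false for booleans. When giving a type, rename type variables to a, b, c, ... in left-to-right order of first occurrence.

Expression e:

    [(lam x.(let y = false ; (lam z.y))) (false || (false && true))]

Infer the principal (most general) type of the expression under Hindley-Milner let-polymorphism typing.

Trace:
let y : Bool
y : Bool
\z._ : b -> Bool
\x._ : a -> b -> Bool
  unify Bool ~ Bool
  unify Bool ~ Bool
  unify Bool ~ Bool
  unify Bool ~ Bool
  unify a -> b -> Bool ~ Bool -> c
  unify a ~ Bool
  unify b -> Bool ~ c
_ _ : b -> Bool

Answer: a -> Bool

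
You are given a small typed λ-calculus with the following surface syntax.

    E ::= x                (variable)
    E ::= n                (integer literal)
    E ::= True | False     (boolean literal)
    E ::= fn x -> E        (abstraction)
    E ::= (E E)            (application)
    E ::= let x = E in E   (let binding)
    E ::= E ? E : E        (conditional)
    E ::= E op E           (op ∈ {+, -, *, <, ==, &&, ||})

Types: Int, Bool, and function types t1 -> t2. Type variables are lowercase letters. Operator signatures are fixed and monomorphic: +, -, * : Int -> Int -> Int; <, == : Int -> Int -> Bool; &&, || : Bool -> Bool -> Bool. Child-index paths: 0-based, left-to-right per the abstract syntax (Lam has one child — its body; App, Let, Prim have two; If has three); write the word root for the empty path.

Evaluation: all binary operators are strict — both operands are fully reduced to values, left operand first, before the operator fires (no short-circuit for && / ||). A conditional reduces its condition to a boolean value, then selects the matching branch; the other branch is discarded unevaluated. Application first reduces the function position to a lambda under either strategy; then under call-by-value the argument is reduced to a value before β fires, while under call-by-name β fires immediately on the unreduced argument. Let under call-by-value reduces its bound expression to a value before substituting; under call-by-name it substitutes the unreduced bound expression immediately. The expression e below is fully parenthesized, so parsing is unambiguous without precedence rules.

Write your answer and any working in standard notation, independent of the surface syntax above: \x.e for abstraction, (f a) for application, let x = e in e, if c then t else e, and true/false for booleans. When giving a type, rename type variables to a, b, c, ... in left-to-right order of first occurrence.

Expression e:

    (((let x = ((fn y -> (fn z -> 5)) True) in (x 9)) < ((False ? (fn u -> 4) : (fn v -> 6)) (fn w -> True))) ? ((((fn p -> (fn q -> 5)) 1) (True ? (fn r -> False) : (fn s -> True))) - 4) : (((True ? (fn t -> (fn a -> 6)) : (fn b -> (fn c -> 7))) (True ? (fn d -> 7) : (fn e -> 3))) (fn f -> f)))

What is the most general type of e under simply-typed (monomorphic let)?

Working:
\z._ : b -> Int
\y._ : a -> b -> Int
  unify a -> b -> Int ~ Bool -> c
  unify a ~ Bool
  unify b -> Int ~ c
_ _ : b -> Int
let x : b -> Int
x : b -> Int
  unify b -> Int ~ Int -> d
  unify b ~ Int
  unify Int ~ d
_ _ : Int
  unify Int ~ Int
  unify Bool ~ Bool
\u._ : e -> Int
\v._ : f -> Int
  unify e -> Int ~ f -> Int
  unify e ~ f
  unify Int ~ Int
\w._ : g -> Bool
  unify f -> Int ~ (g -> Bool) -> h
  unify f ~ g -> Bool
  unify Int ~ h
_ _ : Int
  unify Int ~ Int
  unify Bool ~ Bool
\q._ : j -> Int
\p._ : i -> j -> Int
  unify i -> j -> Int ~ Int -> k
  unify i ~ Int
  unify j -> Int ~ k
_ _ : j -> Int
  unify Bool ~ Bool
\r._ : l -> Bool
\s._ : m -> Bool
  unify l -> Bool ~ m -> Bool
  unify l ~ m
  unify Bool ~ Bool
  unify j -> Int ~ (m -> Bool) -> n
  unify j ~ m -> Bool
  unify Int ~ n
_ _ : Int
  unify Int ~ Int
  unify Int ~ Int
  unify Bool ~ Bool
\a._ : p -> Int
\t._ : o -> p -> Int
\c._ : r -> Int
\b._ : q -> r -> Int
  unify o -> p -> Int ~ q -> r -> Int
  unify o ~ q
  unify p -> Int ~ r -> Int
  unify p ~ r
  unify Int ~ Int
  unify Bool ~ Bool
\d._ : s -> Int
\e._ : t -> Int
  unify s -> Int ~ t -> Int
  unify s ~ t
  unify Int ~ Int
  unify q -> r -> Int ~ (t -> Int) -> u
  unify q ~ t -> Int
  unify r -> Int ~ u
_ _ : r -> Int
f : v
\f._ : v -> v
  unify r -> Int ~ (v -> v) -> w
  unify r ~ v -> v
  unify Int ~ w
_ _ : Int
  unify Int ~ Int

Answer: Int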